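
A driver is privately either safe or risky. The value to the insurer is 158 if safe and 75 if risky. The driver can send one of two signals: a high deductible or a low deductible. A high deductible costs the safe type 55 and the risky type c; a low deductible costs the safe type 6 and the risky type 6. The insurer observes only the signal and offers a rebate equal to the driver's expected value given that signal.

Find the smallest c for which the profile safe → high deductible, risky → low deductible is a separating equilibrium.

Under separation: high deductible → safe (pays 158); low deductible → risky (pays 75).
Safe: 158 − 55 = 103 ≥ 75 − 6 = 69. Holds regardless of c. ✓
Risky: 75 − 6 ≥ 158 − c, so c ≥ 158 − 69 = 89.

89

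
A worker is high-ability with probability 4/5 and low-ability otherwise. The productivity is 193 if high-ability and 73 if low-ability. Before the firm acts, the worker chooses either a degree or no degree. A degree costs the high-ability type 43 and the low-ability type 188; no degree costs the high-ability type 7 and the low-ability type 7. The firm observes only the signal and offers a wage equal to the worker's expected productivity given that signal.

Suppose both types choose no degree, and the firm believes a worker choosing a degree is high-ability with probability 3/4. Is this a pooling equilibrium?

At the pooled signal (no degree) the firm holds the prior 4/5 and pays 4/5·193 + 1/5·73 = 169. Off-path (degree) belief 3/4 gives 3/4·193 + 1/4·73 = 163.
High-ability: no degree gives 169 − 7 = 162; degree gives 163 − 43 = 120. Stays. ✓
Low-ability: no degree gives 169 − 7 = 162; degree gives 163 − 188 = -25. Stays. ✓

Yes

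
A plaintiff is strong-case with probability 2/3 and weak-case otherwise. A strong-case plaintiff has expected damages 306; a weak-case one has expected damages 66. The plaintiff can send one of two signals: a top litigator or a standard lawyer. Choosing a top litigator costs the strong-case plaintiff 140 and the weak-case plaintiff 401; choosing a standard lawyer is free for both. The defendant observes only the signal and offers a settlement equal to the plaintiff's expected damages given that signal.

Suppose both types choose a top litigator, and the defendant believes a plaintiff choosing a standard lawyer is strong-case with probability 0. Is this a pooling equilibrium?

No

At the pooled signal (top litigator) the defendant holds the prior 2/3 and pays 2/3·306 + 1/3·66 = 226. Off-path (standard lawyer) belief 0 gives 0·306 + 1·66 = 66.
Strong-case: top litigator gives 226 − 140 = 86; standard lawyer gives 66 − 0 = 66. Stays. ✓
Weak-case: top litigator gives 226 − 401 = -175; standard lawyer gives 66 − 0 = 66. Deviates. ✗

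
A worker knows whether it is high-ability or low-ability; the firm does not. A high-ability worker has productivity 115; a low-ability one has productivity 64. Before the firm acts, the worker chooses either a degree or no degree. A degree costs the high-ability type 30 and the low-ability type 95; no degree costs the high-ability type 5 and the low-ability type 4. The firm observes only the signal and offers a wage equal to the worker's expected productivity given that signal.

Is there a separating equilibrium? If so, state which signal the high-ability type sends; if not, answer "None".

Try high-ability → degree, low-ability → no degree:
  Under separation the firm infers type exactly: degree → high-ability (pays 115), no degree → low-ability (pays 64).
  High-ability: degree gives 115 − 30 = 85; no degree gives 64 − 5 = 59. No deviation. ✓
  Low-ability: no degree gives 64 − 4 = 60; degree gives 115 − 95 = 20. No deviation. ✓
Both hold — the high-ability type sends degree.

degree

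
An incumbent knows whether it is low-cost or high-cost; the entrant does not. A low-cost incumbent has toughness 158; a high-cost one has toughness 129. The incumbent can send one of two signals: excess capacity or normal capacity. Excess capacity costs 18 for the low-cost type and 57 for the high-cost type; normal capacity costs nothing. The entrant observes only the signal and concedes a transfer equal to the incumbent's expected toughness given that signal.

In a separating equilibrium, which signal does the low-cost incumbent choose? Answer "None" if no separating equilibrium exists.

Try low-cost → excess capacity, high-cost → normal capacity:
  If types separate, excess capacity earns payment 158 and normal capacity earns 129.
  Low-cost: excess capacity gives 158 − 18 = 140; normal capacity gives 129 − 0 = 129. No deviation. ✓
  High-cost: normal capacity gives 129 − 0 = 129; excess capacity gives 158 − 57 = 101. No deviation. ✓
Both hold — the low-cost type sends excess capacity.

excess capacity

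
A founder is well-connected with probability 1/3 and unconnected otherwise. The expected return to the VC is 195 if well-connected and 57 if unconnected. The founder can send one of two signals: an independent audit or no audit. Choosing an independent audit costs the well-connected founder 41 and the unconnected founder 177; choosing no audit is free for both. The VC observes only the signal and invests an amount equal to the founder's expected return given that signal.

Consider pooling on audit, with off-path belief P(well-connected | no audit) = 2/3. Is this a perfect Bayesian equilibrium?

On the equilibrium path (audit) the VC holds the prior 1/3 and pays 1/3·195 + 2/3·57 = 103. Off-path (no audit) belief 2/3 gives 2/3·195 + 1/3·57 = 149.
Well-connected: audit gives 103 − 41 = 62; no audit gives 149 − 0 = 149. Deviates. ✗
Unconnected: audit gives 103 − 177 = -74; no audit gives 149 − 0 = 149. Deviates. ✗

No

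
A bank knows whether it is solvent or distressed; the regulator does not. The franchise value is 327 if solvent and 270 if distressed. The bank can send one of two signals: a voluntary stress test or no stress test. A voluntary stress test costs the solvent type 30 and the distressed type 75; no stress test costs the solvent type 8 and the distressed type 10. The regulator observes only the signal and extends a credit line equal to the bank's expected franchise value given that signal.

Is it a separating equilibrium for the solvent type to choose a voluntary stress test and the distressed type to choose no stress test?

Yes

Under separation the regulator infers type exactly: stress test → solvent (pays 327), no stress test → distressed (pays 270).
Solvent: stress test gives 327 − 30 = 297; no stress test gives 270 − 8 = 262. No deviation. ✓
Distressed: no stress test gives 270 − 10 = 260; stress test gives 327 − 75 = 252. No deviation. ✓
Both incentive constraints hold.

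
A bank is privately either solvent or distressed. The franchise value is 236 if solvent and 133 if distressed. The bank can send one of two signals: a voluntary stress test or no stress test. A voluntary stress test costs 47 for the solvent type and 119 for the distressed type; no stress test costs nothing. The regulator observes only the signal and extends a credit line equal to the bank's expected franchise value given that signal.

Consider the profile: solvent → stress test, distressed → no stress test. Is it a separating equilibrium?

Under separation the regulator infers type exactly: stress test → solvent (pays 236), no stress test → distressed (pays 133).
Solvent: stress test gives 236 − 47 = 189; no stress test gives 133 − 0 = 133. No deviation. ✓
Distressed: no stress test gives 133 − 0 = 133; stress test gives 236 − 119 = 117. No deviation. ✓
Neither type gains from mimicking the other.

Yes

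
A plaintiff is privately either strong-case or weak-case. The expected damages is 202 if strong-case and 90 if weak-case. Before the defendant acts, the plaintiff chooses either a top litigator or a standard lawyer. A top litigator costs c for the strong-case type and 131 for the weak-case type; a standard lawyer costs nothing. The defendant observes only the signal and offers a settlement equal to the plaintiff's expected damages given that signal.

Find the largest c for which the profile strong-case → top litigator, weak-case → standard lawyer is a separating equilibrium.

112

Under separation: top litigator → strong-case (pays 202); standard lawyer → weak-case (pays 90).
Weak-case: 90 − 0 = 90 ≥ 202 − 131 = 71. Holds regardless of c. ✓
Strong-case: 202 − c ≥ 90 − 0, so c ≤ 202 − 90 = 112.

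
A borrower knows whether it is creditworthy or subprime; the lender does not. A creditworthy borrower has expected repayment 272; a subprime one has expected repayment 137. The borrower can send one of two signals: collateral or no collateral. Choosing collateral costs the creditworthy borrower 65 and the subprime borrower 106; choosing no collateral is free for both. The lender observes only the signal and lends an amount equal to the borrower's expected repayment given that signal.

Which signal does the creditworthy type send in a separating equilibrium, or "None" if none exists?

None

Try creditworthy → collateral, subprime → no collateral:
  If types separate, collateral earns payment 272 and no collateral earns 137.
  Creditworthy: collateral gives 272 − 65 = 207; no collateral gives 137 − 0 = 137. No deviation. ✓
  Subprime: no collateral gives 137 − 0 = 137; collateral gives 272 − 106 = 166. Would deviate. ✗
Try creditworthy → no collateral, subprime → collateral:
  If types separate, no collateral earns payment 272 and collateral earns 137.
  Creditworthy: no collateral gives 272 − 0 = 272; collateral gives 137 − 65 = 72. No deviation. ✓
  Subprime: collateral gives 137 − 106 = 31; no collateral gives 272 − 0 = 272. Would deviate. ✗
Neither assignment is incentive-compatible.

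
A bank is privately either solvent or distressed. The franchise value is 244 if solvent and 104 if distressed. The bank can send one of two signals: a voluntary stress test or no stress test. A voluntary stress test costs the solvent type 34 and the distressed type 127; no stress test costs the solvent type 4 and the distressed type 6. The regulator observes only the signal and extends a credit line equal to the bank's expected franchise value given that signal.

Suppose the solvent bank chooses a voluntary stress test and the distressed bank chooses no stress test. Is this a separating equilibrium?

If types separate, stress test earns payment 244 and no stress test earns 104.
Solvent: stress test gives 244 − 34 = 210; no stress test gives 104 − 4 = 100. No deviation. ✓
Distressed: no stress test gives 104 − 6 = 98; stress test gives 244 − 127 = 117. Would deviate. ✗

No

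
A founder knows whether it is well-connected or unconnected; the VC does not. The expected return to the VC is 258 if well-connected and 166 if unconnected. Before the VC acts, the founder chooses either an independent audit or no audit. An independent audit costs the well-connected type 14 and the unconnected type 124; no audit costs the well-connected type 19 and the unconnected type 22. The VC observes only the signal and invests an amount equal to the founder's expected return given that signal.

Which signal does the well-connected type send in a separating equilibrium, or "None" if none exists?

Try well-connected → audit, unconnected → no audit:
  Under separation the VC infers type exactly: audit → well-connected (pays 258), no audit → unconnected (pays 166).
  Well-connected: audit gives 258 − 14 = 244; no audit gives 166 − 19 = 147. No deviation. ✓
  Unconnected: no audit gives 166 − 22 = 144; audit gives 258 − 124 = 134. No deviation. ✓
Both hold — the well-connected type sends audit.

audit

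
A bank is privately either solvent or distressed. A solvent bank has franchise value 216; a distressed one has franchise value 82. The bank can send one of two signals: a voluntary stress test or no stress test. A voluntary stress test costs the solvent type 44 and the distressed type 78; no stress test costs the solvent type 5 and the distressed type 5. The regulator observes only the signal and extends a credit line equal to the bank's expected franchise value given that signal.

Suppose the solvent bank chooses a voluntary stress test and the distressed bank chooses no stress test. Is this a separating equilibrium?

If types separate, stress test earns payment 216 and no stress test earns 82.
Solvent: stress test gives 216 − 44 = 172; no stress test gives 82 − 5 = 77. No deviation. ✓
Distressed: no stress test gives 82 − 5 = 77; stress test gives 216 − 78 = 138. Would deviate. ✗

No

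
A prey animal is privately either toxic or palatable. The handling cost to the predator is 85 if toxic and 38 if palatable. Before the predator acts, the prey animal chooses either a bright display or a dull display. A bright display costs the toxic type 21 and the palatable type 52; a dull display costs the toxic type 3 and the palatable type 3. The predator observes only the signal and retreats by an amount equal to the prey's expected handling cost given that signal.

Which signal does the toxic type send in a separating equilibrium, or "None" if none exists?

bright display

Try toxic → bright display, palatable → dull display:
  Under separation the predator infers type exactly: bright display → toxic (pays 85), dull display → palatable (pays 38).
  Toxic: bright display gives 85 − 21 = 64; dull display gives 38 − 3 = 35. No deviation. ✓
  Palatable: dull display gives 38 − 3 = 35; bright display gives 85 − 52 = 33. No deviation. ✓
Both hold — the toxic type sends bright display.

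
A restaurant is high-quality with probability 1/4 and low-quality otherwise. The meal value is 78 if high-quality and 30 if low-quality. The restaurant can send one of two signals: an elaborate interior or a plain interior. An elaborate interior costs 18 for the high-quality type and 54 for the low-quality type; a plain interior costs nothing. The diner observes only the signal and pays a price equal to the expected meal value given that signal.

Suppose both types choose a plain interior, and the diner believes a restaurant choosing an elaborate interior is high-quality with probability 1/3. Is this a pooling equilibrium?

Yes

On the equilibrium path (plain interior) the diner holds the prior 1/4 and pays 1/4·78 + 3/4·30 = 42. Off-path (elaborate interior) belief 1/3 gives 1/3·78 + 2/3·30 = 46.
High-quality: plain interior gives 42 − 0 = 42; elaborate interior gives 46 − 18 = 28. Stays. ✓
Low-quality: plain interior gives 42 − 0 = 42; elaborate interior gives 46 − 54 = -8. Stays. ✓
Beliefs are Bayes-consistent on-path and both types best-respond.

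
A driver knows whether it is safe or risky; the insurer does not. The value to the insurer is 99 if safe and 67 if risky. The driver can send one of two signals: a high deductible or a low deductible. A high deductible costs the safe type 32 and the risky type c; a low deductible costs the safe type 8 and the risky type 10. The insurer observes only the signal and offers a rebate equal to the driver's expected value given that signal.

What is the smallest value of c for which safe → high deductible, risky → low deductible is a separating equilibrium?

42

Under separation: high deductible → safe (pays 99); low deductible → risky (pays 67).
Safe: 99 − 32 = 67 ≥ 67 − 8 = 59. Holds regardless of c. ✓
Risky: 67 − 10 ≥ 99 − c, so c ≥ 99 − 57 = 42.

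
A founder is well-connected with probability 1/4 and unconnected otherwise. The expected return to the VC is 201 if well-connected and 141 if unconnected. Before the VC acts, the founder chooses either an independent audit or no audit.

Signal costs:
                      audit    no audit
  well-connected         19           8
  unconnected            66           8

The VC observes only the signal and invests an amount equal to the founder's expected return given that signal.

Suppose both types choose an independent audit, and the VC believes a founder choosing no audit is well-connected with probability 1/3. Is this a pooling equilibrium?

No

At the pooled signal (audit) the VC holds the prior 1/4 and pays 1/4·201 + 3/4·141 = 156. Off-path (no audit) belief 1/3 gives 1/3·201 + 2/3·141 = 161.
Well-connected: audit gives 156 − 19 = 137; no audit gives 161 − 8 = 153. Deviates. ✗
Unconnected: audit gives 156 − 66 = 90; no audit gives 161 − 8 = 153. Deviates. ✗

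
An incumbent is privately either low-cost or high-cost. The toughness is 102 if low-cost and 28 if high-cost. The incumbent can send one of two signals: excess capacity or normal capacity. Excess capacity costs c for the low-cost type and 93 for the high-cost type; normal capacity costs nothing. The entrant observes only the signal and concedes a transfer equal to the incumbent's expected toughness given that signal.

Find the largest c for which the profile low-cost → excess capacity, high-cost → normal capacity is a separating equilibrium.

Under separation: excess capacity → low-cost (pays 102); normal capacity → high-cost (pays 28).
High-cost: 28 − 0 = 28 ≥ 102 − 93 = 9. Holds regardless of c. ✓
Low-cost: 102 − c ≥ 28 − 0, so c ≤ 102 − 28 = 74.

74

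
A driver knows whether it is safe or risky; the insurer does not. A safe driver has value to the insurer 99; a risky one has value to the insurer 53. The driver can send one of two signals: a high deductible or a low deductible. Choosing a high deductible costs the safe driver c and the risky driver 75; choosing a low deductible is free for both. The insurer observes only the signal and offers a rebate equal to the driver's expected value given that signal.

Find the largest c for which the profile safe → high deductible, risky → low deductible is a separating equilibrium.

Under separation: high deductible → safe (pays 99); low deductible → risky (pays 53).
Risky: 53 − 0 = 53 ≥ 99 − 75 = 24. Holds regardless of c. ✓
Safe: 99 − c ≥ 53 − 0, so c ≤ 99 − 53 = 46.

46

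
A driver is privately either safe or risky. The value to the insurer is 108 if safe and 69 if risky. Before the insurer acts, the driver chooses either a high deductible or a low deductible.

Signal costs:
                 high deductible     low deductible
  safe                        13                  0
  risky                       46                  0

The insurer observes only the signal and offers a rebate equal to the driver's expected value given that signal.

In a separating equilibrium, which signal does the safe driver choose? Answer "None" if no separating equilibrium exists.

Try safe → high deductible, risky → low deductible:
  Under separation the insurer infers type exactly: high deductible → safe (pays 108), low deductible → risky (pays 69).
  Safe: high deductible gives 108 − 13 = 95; low deductible gives 69 − 0 = 69. No deviation. ✓
  Risky: low deductible gives 69 − 0 = 69; high deductible gives 108 − 46 = 62. No deviation. ✓
Both hold — the safe type sends high deductible.

high deductible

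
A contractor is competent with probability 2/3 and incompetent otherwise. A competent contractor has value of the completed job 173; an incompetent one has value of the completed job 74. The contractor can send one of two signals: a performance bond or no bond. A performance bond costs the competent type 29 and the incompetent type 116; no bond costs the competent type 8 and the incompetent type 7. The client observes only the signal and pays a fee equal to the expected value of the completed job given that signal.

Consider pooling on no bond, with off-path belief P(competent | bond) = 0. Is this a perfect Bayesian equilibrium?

At the pooled signal (no bond) the client holds the prior 2/3 and pays 2/3·173 + 1/3·74 = 140. Off-path (bond) belief 0 gives 0·173 + 1·74 = 74.
Competent: no bond gives 140 − 8 = 132; bond gives 74 − 29 = 45. Stays. ✓
Incompetent: no bond gives 140 − 7 = 133; bond gives 74 − 116 = -42. Stays. ✓

Yes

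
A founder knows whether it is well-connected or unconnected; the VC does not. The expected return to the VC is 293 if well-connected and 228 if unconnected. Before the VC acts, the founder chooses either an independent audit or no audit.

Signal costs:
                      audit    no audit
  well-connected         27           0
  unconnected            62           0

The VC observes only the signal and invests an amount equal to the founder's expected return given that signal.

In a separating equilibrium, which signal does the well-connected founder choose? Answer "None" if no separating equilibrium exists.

None

Try well-connected → audit, unconnected → no audit:
  If types separate, audit earns payment 293 and no audit earns 228.
  Well-connected: audit gives 293 − 27 = 266; no audit gives 228 − 0 = 228. No deviation. ✓
  Unconnected: no audit gives 228 − 0 = 228; audit gives 293 − 62 = 231. Would deviate. ✗
Try well-connected → no audit, unconnected → audit:
  If types separate, no audit earns payment 293 and audit earns 228.
  Well-connected: no audit gives 293 − 0 = 293; audit gives 228 − 27 = 201. No deviation. ✓
  Unconnected: audit gives 228 − 62 = 166; no audit gives 293 − 0 = 293. Would deviate. ✗
Neither assignment is incentive-compatible.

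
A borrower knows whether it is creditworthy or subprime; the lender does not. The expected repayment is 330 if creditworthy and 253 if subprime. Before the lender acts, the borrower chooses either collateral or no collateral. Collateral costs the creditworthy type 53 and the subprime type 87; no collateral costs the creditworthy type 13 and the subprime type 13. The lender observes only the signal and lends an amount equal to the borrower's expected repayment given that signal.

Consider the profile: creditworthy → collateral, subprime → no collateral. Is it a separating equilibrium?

No

If types separate, collateral earns payment 330 and no collateral earns 253.
Creditworthy: collateral gives 330 − 53 = 277; no collateral gives 253 − 13 = 240. No deviation. ✓
Subprime: no collateral gives 253 − 13 = 240; collateral gives 330 − 87 = 243. Would deviate. ✗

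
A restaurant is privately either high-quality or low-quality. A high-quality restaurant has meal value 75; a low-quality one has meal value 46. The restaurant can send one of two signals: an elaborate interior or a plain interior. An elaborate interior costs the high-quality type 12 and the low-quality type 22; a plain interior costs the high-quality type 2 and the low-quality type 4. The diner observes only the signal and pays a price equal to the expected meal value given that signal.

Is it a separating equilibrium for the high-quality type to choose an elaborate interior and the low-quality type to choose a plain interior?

Under separation the diner infers type exactly: elaborate interior → high-quality (pays 75), plain interior → low-quality (pays 46).
High-quality: elaborate interior gives 75 − 12 = 63; plain interior gives 46 − 2 = 44. No deviation. ✓
Low-quality: plain interior gives 46 − 4 = 42; elaborate interior gives 75 − 22 = 53. Would deviate. ✗

No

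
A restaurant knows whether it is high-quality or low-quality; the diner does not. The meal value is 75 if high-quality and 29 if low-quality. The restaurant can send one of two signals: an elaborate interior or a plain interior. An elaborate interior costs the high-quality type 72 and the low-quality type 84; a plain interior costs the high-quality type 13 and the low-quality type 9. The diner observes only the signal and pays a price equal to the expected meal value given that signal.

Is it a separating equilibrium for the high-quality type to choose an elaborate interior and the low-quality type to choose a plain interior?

If types separate, elaborate interior earns payment 75 and plain interior earns 29.
High-quality: elaborate interior gives 75 − 72 = 3; plain interior gives 29 − 13 = 16. Would deviate. ✗
Low-quality: plain interior gives 29 − 9 = 20; elaborate interior gives 75 − 84 = -9. No deviation. ✓

No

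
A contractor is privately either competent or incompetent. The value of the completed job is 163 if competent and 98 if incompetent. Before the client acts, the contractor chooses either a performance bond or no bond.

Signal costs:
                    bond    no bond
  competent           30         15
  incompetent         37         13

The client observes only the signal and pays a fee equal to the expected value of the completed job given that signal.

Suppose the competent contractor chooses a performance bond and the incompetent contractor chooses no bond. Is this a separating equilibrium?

If types separate, bond earns payment 163 and no bond earns 98.
Competent: bond gives 163 − 30 = 133; no bond gives 98 − 15 = 83. No deviation. ✓
Incompetent: no bond gives 98 − 13 = 85; bond gives 163 − 37 = 126. Would deviate. ✗

No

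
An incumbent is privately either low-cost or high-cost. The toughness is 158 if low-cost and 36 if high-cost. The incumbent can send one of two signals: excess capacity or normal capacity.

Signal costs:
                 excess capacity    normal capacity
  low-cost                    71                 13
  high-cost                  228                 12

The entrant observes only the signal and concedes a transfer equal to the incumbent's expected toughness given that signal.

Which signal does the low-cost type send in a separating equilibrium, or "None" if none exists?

Try low-cost → excess capacity, high-cost → normal capacity:
  If types separate, excess capacity earns payment 158 and normal capacity earns 36.
  Low-cost: excess capacity gives 158 − 71 = 87; normal capacity gives 36 − 13 = 23. No deviation. ✓
  High-cost: normal capacity gives 36 − 12 = 24; excess capacity gives 158 − 228 = -70. No deviation. ✓
Both hold — the low-cost type sends excess capacity.

excess capacity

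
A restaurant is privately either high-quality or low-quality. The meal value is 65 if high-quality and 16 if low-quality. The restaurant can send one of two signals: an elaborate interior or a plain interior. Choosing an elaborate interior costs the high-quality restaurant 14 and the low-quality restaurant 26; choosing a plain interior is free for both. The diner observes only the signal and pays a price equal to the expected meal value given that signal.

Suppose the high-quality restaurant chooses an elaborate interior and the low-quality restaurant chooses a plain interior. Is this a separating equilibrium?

If types separate, elaborate interior earns payment 65 and plain interior earns 16.
High-quality: elaborate interior gives 65 − 14 = 51; plain interior gives 16 − 0 = 16. No deviation. ✓
Low-quality: plain interior gives 16 − 0 = 16; elaborate interior gives 65 − 26 = 39. Would deviate. ✗

No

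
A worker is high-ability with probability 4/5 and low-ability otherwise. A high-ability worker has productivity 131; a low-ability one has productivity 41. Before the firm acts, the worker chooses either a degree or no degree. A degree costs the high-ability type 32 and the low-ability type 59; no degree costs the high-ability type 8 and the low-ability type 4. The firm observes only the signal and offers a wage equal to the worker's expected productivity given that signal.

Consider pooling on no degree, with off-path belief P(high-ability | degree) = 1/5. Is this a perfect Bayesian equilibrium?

On the equilibrium path (no degree) the firm holds the prior 4/5 and pays 4/5·131 + 1/5·41 = 113. Off-path (degree) belief 1/5 gives 1/5·131 + 4/5·41 = 59.
High-ability: no degree gives 113 − 8 = 105; degree gives 59 − 32 = 27. Stays. ✓
Low-ability: no degree gives 113 − 4 = 109; degree gives 59 − 59 = 0. Stays. ✓
Beliefs are Bayes-consistent on-path and both types best-respond.

Yes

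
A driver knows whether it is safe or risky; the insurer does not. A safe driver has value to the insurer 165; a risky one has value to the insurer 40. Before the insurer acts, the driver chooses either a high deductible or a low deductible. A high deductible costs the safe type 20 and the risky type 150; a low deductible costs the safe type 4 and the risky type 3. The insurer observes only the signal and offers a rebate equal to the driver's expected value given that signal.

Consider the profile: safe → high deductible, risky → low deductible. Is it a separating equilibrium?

Yes

Under separation the insurer infers type exactly: high deductible → safe (pays 165), low deductible → risky (pays 40).
Safe: high deductible gives 165 − 20 = 145; low deductible gives 40 − 4 = 36. No deviation. ✓
Risky: low deductible gives 40 − 3 = 37; high deductible gives 165 − 150 = 15. No deviation. ✓
Both incentive constraints hold.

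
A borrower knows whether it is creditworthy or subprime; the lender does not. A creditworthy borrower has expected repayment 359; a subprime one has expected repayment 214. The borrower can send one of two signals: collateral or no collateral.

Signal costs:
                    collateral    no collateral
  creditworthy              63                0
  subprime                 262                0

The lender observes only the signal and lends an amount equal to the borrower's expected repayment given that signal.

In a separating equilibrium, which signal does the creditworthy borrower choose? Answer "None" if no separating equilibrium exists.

Try creditworthy → collateral, subprime → no collateral:
  If types separate, collateral earns payment 359 and no collateral earns 214.
  Creditworthy: collateral gives 359 − 63 = 296; no collateral gives 214 − 0 = 214. No deviation. ✓
  Subprime: no collateral gives 214 − 0 = 214; collateral gives 359 − 262 = 97. No deviation. ✓
Both hold — the creditworthy type sends collateral.

collateral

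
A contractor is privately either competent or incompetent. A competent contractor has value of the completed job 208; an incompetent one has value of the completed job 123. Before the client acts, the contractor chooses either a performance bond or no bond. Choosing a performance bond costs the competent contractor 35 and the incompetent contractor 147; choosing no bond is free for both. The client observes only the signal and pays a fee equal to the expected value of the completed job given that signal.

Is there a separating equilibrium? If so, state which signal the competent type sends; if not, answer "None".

bond

Try competent → bond, incompetent → no bond:
  If types separate, bond earns payment 208 and no bond earns 123.
  Competent: bond gives 208 − 35 = 173; no bond gives 123 − 0 = 123. No deviation. ✓
  Incompetent: no bond gives 123 − 0 = 123; bond gives 208 − 147 = 61. No deviation. ✓
Both hold — the competent type sends bond.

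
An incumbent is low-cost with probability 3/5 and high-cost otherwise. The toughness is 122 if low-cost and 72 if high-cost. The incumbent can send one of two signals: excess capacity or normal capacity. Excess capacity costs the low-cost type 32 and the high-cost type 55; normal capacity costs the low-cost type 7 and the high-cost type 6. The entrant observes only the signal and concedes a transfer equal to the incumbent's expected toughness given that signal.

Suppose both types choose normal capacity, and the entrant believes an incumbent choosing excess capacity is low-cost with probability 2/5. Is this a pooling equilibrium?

On the equilibrium path (normal capacity) the entrant holds the prior 3/5 and pays 3/5·122 + 2/5·72 = 102. Off-path (excess capacity) belief 2/5 gives 2/5·122 + 3/5·72 = 92.
Low-cost: normal capacity gives 102 − 7 = 95; excess capacity gives 92 − 32 = 60. Stays. ✓
High-cost: normal capacity gives 102 − 6 = 96; excess capacity gives 92 − 55 = 37. Stays. ✓
Beliefs are Bayes-consistent on-path and both types best-respond.

Yes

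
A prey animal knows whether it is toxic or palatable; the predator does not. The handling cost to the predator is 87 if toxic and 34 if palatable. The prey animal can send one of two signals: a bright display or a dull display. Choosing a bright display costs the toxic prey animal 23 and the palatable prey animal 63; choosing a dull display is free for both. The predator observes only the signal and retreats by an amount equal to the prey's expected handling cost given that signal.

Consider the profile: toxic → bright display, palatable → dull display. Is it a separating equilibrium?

Under separation the predator infers type exactly: bright display → toxic (pays 87), dull display → palatable (pays 34).
Toxic: bright display gives 87 − 23 = 64; dull display gives 34 − 0 = 34. No deviation. ✓
Palatable: dull display gives 34 − 0 = 34; bright display gives 87 − 63 = 24. No deviation. ✓
Neither type gains from mimicking the other.

Yes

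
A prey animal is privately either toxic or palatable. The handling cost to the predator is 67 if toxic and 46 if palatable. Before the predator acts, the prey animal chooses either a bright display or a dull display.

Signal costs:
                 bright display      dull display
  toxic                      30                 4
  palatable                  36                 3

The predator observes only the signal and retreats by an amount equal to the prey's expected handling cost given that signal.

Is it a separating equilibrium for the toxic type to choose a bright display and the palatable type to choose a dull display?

If types separate, bright display earns payment 67 and dull display earns 46.
Toxic: bright display gives 67 − 30 = 37; dull display gives 46 − 4 = 42. Would deviate. ✗
Palatable: dull display gives 46 − 3 = 43; bright display gives 67 − 36 = 31. No deviation. ✓

No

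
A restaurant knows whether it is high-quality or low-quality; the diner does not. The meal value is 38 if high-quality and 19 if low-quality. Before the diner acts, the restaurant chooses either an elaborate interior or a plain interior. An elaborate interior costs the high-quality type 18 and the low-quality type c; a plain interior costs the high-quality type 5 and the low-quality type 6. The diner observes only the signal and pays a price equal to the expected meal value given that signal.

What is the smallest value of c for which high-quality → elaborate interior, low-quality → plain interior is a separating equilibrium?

Under separation: elaborate interior → high-quality (pays 38); plain interior → low-quality (pays 19).
High-quality: 38 − 18 = 20 ≥ 19 − 5 = 14. Holds regardless of c. ✓
Low-quality: 19 − 6 ≥ 38 − c, so c ≥ 38 − 13 = 25.

25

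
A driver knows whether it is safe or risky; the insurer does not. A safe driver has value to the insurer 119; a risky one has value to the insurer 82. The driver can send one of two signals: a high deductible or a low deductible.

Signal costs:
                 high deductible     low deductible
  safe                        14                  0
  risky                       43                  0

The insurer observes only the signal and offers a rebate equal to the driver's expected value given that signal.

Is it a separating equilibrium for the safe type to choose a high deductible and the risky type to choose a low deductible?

Under separation the insurer infers type exactly: high deductible → safe (pays 119), low deductible → risky (pays 82).
Safe: high deductible gives 119 − 14 = 105; low deductible gives 82 − 0 = 82. No deviation. ✓
Risky: low deductible gives 82 − 0 = 82; high deductible gives 119 − 43 = 76. No deviation. ✓
Both incentive constraints hold.

Yes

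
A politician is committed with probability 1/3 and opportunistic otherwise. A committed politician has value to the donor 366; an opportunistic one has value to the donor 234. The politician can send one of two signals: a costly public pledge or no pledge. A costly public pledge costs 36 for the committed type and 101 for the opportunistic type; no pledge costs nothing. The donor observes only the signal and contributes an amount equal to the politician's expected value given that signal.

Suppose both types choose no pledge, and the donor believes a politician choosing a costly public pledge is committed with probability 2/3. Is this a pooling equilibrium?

On the equilibrium path (no pledge) the donor holds the prior 1/3 and pays 1/3·366 + 2/3·234 = 278. Off-path (pledge) belief 2/3 gives 2/3·366 + 1/3·234 = 322.
Committed: no pledge gives 278 − 0 = 278; pledge gives 322 − 36 = 286. Deviates. ✗
Opportunistic: no pledge gives 278 − 0 = 278; pledge gives 322 − 101 = 221. Stays. ✓

No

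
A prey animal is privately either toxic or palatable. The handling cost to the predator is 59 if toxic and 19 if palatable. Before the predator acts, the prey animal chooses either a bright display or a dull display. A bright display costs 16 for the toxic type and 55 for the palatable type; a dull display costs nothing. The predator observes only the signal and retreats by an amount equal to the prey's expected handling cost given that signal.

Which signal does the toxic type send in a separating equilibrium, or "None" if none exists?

Try toxic → bright display, palatable → dull display:
  If types separate, bright display earns payment 59 and dull display earns 19.
  Toxic: bright display gives 59 − 16 = 43; dull display gives 19 − 0 = 19. No deviation. ✓
  Palatable: dull display gives 19 − 0 = 19; bright display gives 59 − 55 = 4. No deviation. ✓
Both hold — the toxic type sends bright display.

bright display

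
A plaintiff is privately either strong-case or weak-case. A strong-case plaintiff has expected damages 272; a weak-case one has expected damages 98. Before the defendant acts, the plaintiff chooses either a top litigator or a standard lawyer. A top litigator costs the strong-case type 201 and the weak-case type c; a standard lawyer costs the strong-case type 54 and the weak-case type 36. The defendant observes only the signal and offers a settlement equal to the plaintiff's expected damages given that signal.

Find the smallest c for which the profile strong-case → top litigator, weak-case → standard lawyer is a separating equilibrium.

210

Under separation: top litigator → strong-case (pays 272); standard lawyer → weak-case (pays 98).
Strong-case: 272 − 201 = 71 ≥ 98 − 54 = 44. Holds regardless of c. ✓
Weak-case: 98 − 36 ≥ 272 − c, so c ≥ 272 − 62 = 210.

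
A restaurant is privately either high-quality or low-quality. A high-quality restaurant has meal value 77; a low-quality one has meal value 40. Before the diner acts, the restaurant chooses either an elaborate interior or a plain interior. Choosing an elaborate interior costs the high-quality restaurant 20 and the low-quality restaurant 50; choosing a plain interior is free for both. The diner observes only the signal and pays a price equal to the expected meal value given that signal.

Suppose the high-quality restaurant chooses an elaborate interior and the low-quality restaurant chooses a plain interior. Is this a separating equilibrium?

If types separate, elaborate interior earns payment 77 and plain interior earns 40.
High-quality: elaborate interior gives 77 − 20 = 57; plain interior gives 40 − 0 = 40. No deviation. ✓
Low-quality: plain interior gives 40 − 0 = 40; elaborate interior gives 77 − 50 = 27. No deviation. ✓
Both incentive constraints hold.

Yes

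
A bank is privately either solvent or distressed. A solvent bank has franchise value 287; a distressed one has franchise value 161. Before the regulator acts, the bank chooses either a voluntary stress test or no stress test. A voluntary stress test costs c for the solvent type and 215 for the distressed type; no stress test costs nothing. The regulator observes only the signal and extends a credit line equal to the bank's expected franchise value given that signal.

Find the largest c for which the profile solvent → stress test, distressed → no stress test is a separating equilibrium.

126

Under separation: stress test → solvent (pays 287); no stress test → distressed (pays 161).
Distressed: 161 − 0 = 161 ≥ 287 − 215 = 72. Holds regardless of c. ✓
Solvent: 287 − c ≥ 161 − 0, so c ≤ 287 − 161 = 126.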